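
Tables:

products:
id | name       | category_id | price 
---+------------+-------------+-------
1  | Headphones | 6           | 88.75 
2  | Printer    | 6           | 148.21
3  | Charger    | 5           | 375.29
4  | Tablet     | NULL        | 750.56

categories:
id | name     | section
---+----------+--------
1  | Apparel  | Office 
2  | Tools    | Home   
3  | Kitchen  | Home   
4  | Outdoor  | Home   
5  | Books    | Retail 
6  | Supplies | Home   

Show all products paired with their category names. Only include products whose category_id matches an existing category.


INNER JOIN keeps only products rows whose category_id matches an id in categories. Walk through each product:
  - product 1 (Headphones): category_id=6 -> matches Supplies
  - product 2 (Printer): category_id=6 -> matches Supplies
  - product 3 (Charger): category_id=5 -> matches Books
  - product 4 (Tablet): category_id=NULL, no match -> dropped
So 1 of 4 rows is dropped.

SQL:
SELECT a.name, b.name AS category
FROM products a
INNER JOIN categories b ON a.category_id = b.id

Result:
name       | category
-----------+---------
Headphones | Supplies
Printer    | Supplies
Charger    | Books   


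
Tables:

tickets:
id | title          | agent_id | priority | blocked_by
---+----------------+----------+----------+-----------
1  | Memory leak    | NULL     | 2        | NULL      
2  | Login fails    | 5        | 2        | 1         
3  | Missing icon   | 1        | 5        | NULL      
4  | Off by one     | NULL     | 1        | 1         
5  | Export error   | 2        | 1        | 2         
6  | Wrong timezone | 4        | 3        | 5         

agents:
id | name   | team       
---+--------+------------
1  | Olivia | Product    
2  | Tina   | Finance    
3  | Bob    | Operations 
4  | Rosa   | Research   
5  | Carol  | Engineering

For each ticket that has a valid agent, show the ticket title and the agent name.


INNER JOIN keeps only tickets rows whose agent_id matches an id in agents. Walk through each ticket:
  - ticket 1 (Memory leak): agent_id=NULL, no match -> dropped
  - ticket 2 (Login fails): agent_id=5 -> matches Carol
  - ticket 3 (Missing icon): agent_id=1 -> matches Olivia
  - ticket 4 (Off by one): agent_id=NULL, no match -> dropped
  - ticket 5 (Export error): agent_id=2 -> matches Tina
  - ticket 6 (Wrong timezone): agent_id=4 -> matches Rosa
So 2 of 6 rows are dropped.

SQL:
SELECT a.title, b.name AS agent
FROM tickets a
INNER JOIN agents b ON a.agent_id = b.id

Result:
title          | agent 
---------------+-------
Login fails    | Carol 
Missing icon   | Olivia
Export error   | Tina  
Wrong timezone | Rosa  


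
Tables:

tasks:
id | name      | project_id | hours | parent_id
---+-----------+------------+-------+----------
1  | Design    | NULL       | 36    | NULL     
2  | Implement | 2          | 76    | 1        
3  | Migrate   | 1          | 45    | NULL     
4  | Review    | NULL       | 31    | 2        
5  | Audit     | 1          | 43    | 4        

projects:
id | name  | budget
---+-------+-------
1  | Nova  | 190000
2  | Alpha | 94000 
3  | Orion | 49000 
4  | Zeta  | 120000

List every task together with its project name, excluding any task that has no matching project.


INNER JOIN keeps only tasks rows whose project_id matches an id in projects. Walk through each task:
  - task 1 (Design): project_id=NULL, no match -> dropped
  - task 2 (Implement): project_id=2 -> matches Alpha
  - task 3 (Migrate): project_id=1 -> matches Nova
  - task 4 (Review): project_id=NULL, no match -> dropped
  - task 5 (Audit): project_id=1 -> matches Nova
So 2 of 5 rows are dropped.

SQL:
SELECT a.name, b.name AS project
FROM tasks a
INNER JOIN projects b ON a.project_id = b.id

Result:
name      | project
----------+--------
Implement | Alpha  
Migrate   | Nova   
Audit     | Nova   


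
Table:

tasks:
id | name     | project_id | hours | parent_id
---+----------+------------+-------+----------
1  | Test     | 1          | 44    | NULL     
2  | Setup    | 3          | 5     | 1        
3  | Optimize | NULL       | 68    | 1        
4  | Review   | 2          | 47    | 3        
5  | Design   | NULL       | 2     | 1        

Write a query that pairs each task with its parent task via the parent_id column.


This is a self-join: tasks is joined to a second copy of itself, matching each row's parent_id to another row's id. Use LEFT JOIN so rows with parent_id=NULL are kept.
  - task 1 (Test): parent_id=NULL -> NULL
  - task 2 (Setup): parent_id=1 -> Test
  - task 3 (Optimize): parent_id=1 -> Test
  - task 4 (Review): parent_id=3 -> Optimize
  - task 5 (Design): parent_id=1 -> Test

SQL:
SELECT a.name AS item, b.name AS parent
FROM tasks a
LEFT JOIN tasks b ON a.parent_id = b.id

Result:
item     | parent  
---------+---------
Test     | NULL    
Setup    | Test    
Optimize | Test    
Review   | Optimize
Design   | Test    


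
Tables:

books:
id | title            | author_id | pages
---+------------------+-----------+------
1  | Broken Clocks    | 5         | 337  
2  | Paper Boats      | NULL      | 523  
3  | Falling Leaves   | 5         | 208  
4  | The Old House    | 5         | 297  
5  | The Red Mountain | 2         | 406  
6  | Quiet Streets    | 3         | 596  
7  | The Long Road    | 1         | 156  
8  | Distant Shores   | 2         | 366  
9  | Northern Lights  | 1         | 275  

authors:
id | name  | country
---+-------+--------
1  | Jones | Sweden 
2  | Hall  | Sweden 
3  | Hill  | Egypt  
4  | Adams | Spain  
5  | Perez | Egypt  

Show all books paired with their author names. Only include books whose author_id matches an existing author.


INNER JOIN keeps only books rows whose author_id matches an id in authors. Walk through each book:
  - book 1 (Broken Clocks): author_id=5 -> matches Perez
  - book 2 (Paper Boats): author_id=NULL, no match -> dropped
  - book 3 (Falling Leaves): author_id=5 -> matches Perez
  - book 4 (The Old House): author_id=5 -> matches Perez
  - book 5 (The Red Mountain): author_id=2 -> matches Hall
  - book 6 (Quiet Streets): author_id=3 -> matches Hill
  - book 7 (The Long Road): author_id=1 -> matches Jones
  - book 8 (Distant Shores): author_id=2 -> matches Hall
  - book 9 (Northern Lights): author_id=1 -> matches Jones
So 1 of 9 rows is dropped.

SQL:
SELECT a.title, b.name AS author
FROM books a
INNER JOIN authors b ON a.author_id = b.id

Result:
title            | author
-----------------+-------
Broken Clocks    | Perez 
Falling Leaves   | Perez 
The Old House    | Perez 
The Red Mountain | Hall  
Quiet Streets    | Hill  
The Long Road    | Jones 
Distant Shores   | Hall  
Northern Lights  | Jones 


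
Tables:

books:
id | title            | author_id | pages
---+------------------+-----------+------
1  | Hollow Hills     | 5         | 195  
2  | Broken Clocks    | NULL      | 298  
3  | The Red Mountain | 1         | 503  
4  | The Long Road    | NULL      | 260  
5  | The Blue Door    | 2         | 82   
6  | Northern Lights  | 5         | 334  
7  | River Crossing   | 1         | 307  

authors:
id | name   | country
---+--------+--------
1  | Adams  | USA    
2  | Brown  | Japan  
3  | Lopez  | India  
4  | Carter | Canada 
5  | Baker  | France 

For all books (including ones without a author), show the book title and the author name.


LEFT JOIN keeps every row from books (the left table); where author_id has no match in authors, the author columns become NULL. Walk through each book:
  - book 1 (Hollow Hills): author_id=5 -> matches Baker
  - book 2 (Broken Clocks): author_id=NULL, no match -> kept with NULL
  - book 3 (The Red Mountain): author_id=1 -> matches Adams
  - book 4 (The Long Road): author_id=NULL, no match -> kept with NULL
  - book 5 (The Blue Door): author_id=2 -> matches Brown
  - book 6 (Northern Lights): author_id=5 -> matches Baker
  - book 7 (River Crossing): author_id=1 -> matches Adams
All 7 rows appear; 2 have NULL author.

SQL:
SELECT a.title, b.name AS author
FROM books a
LEFT JOIN authors b ON a.author_id = b.id

Result:
title            | author
-----------------+-------
Hollow Hills     | Baker 
Broken Clocks    | NULL  
The Red Mountain | Adams 
The Long Road    | NULL  
The Blue Door    | Brown 
Northern Lights  | Baker 
River Crossing   | Adams 


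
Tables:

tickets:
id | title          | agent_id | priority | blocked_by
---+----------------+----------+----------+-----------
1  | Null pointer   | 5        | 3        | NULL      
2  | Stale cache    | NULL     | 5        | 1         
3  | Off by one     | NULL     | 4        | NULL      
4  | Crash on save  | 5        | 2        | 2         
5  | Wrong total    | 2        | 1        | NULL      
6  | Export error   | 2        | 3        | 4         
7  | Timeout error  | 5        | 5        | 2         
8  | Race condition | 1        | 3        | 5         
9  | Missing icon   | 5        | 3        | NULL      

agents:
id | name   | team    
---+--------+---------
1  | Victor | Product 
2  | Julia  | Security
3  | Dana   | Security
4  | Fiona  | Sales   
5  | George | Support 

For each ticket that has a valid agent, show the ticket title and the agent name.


INNER JOIN keeps only tickets rows whose agent_id matches an id in agents. Walk through each ticket:
  - ticket 1 (Null pointer): agent_id=5 -> matches George
  - ticket 2 (Stale cache): agent_id=NULL, no match -> dropped
  - ticket 3 (Off by one): agent_id=NULL, no match -> dropped
  - ticket 4 (Crash on save): agent_id=5 -> matches George
  - ticket 5 (Wrong total): agent_id=2 -> matches Julia
  - ticket 6 (Export error): agent_id=2 -> matches Julia
  - ticket 7 (Timeout error): agent_id=5 -> matches George
  - ticket 8 (Race condition): agent_id=1 -> matches Victor
  - ticket 9 (Missing icon): agent_id=5 -> matches George
So 2 of 9 rows are dropped.

SQL:
SELECT a.title, b.name AS agent
FROM tickets a
INNER JOIN agents b ON a.agent_id = b.id

Result:
title          | agent 
---------------+-------
Null pointer   | George
Crash on save  | George
Wrong total    | Julia 
Export error   | Julia 
Timeout error  | George
Race condition | Victor
Missing icon   | George


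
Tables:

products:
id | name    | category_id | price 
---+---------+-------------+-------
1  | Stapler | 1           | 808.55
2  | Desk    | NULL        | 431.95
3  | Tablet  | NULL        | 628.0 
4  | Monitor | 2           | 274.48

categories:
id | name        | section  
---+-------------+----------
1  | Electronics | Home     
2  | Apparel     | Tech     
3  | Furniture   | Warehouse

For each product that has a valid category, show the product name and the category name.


INNER JOIN keeps only products rows whose category_id matches an id in categories. Walk through each product:
  - product 1 (Stapler): category_id=1 -> matches Electronics
  - product 2 (Desk): category_id=NULL, no match -> dropped
  - product 3 (Tablet): category_id=NULL, no match -> dropped
  - product 4 (Monitor): category_id=2 -> matches Apparel
So 2 of 4 rows are dropped.

SQL:
SELECT a.name, b.name AS category
FROM products a
INNER JOIN categories b ON a.category_id = b.id

Result:
name    | category   
--------+------------
Stapler | Electronics
Monitor | Apparel    


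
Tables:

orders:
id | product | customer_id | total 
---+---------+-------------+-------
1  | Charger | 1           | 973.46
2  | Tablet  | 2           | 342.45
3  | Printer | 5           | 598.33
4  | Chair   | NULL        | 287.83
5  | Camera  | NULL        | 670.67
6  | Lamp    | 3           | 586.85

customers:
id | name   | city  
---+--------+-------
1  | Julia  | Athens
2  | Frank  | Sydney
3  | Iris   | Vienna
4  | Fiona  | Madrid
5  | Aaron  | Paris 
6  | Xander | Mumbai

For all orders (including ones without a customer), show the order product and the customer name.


LEFT JOIN keeps every row from orders (the left table); where customer_id has no match in customers, the customer columns become NULL. Walk through each order:
  - order 1 (Charger): customer_id=1 -> matches Julia
  - order 2 (Tablet): customer_id=2 -> matches Frank
  - order 3 (Printer): customer_id=5 -> matches Aaron
  - order 4 (Chair): customer_id=NULL, no match -> kept with NULL
  - order 5 (Camera): customer_id=NULL, no match -> kept with NULL
  - order 6 (Lamp): customer_id=3 -> matches Iris
All 6 rows appear; 2 have NULL customer.

SQL:
SELECT a.product, b.name AS customer
FROM orders a
LEFT JOIN customers b ON a.customer_id = b.id

Result:
product | customer
--------+---------
Charger | Julia   
Tablet  | Frank   
Printer | Aaron   
Chair   | NULL    
Camera  | NULL    
Lamp    | Iris    


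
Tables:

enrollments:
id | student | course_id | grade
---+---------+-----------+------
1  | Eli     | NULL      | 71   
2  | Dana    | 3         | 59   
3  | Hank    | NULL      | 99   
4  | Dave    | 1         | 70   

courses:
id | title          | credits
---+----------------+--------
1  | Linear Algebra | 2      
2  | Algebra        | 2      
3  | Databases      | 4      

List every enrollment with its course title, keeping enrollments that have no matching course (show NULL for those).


LEFT JOIN keeps every row from enrollments (the left table); where course_id has no match in courses, the course columns become NULL. Walk through each enrollment:
  - enrollment 1 (Eli): course_id=NULL, no match -> kept with NULL
  - enrollment 2 (Dana): course_id=3 -> matches Databases
  - enrollment 3 (Hank): course_id=NULL, no match -> kept with NULL
  - enrollment 4 (Dave): course_id=1 -> matches Linear Algebra
All 4 rows appear; 2 have NULL course.

SQL:
SELECT a.student, b.title AS course
FROM enrollments a
LEFT JOIN courses b ON a.course_id = b.id

Result:
student | course        
--------+---------------
Eli     | NULL          
Dana    | Databases     
Hank    | NULL          
Dave    | Linear Algebra


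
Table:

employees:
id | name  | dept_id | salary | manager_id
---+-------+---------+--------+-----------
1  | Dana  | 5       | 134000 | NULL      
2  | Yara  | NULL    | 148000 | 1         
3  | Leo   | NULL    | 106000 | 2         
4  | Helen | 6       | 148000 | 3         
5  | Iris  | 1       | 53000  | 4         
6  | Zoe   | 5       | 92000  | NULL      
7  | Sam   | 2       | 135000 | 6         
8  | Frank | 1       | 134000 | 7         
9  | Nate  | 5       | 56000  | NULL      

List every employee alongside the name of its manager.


This is a self-join: employees is joined to a second copy of itself, matching each row's manager_id to another row's id. Use LEFT JOIN so rows with manager_id=NULL are kept.
  - employee 1 (Dana): manager_id=NULL -> NULL
  - employee 2 (Yara): manager_id=1 -> Dana
  - employee 3 (Leo): manager_id=2 -> Yara
  - employee 4 (Helen): manager_id=3 -> Leo
  - employee 5 (Iris): manager_id=4 -> Helen
  - employee 6 (Zoe): manager_id=NULL -> NULL
  - employee 7 (Sam): manager_id=6 -> Zoe
  - employee 8 (Frank): manager_id=7 -> Sam
  - employee 9 (Nate): manager_id=NULL -> NULL

SQL:
SELECT a.name AS item, b.name AS manager
FROM employees a
LEFT JOIN employees b ON a.manager_id = b.id

Result:
item  | manager
------+--------
Dana  | NULL   
Yara  | Dana   
Leo   | Yara   
Helen | Leo    
Iris  | Helen  
Zoe   | NULL   
Sam   | Zoe    
Frank | Sam    
Nate  | NULL   


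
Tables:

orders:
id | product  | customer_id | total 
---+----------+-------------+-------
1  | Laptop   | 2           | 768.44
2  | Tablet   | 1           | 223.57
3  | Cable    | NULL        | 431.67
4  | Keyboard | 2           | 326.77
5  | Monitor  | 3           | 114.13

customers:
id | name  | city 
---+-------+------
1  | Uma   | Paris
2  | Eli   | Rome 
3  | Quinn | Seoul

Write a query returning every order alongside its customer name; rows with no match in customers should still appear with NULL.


LEFT JOIN keeps every row from orders (the left table); where customer_id has no match in customers, the customer columns become NULL. Walk through each order:
  - order 1 (Laptop): customer_id=2 -> matches Eli
  - order 2 (Tablet): customer_id=1 -> matches Uma
  - order 3 (Cable): customer_id=NULL, no match -> kept with NULL
  - order 4 (Keyboard): customer_id=2 -> matches Eli
  - order 5 (Monitor): customer_id=3 -> matches Quinn
All 5 rows appear; 1 has NULL customer.

SQL:
SELECT a.product, b.name AS customer
FROM orders a
LEFT JOIN customers b ON a.customer_id = b.id

Result:
product  | customer
---------+---------
Laptop   | Eli     
Tablet   | Uma     
Cable    | NULL    
Keyboard | Eli     
Monitor  | Quinn   


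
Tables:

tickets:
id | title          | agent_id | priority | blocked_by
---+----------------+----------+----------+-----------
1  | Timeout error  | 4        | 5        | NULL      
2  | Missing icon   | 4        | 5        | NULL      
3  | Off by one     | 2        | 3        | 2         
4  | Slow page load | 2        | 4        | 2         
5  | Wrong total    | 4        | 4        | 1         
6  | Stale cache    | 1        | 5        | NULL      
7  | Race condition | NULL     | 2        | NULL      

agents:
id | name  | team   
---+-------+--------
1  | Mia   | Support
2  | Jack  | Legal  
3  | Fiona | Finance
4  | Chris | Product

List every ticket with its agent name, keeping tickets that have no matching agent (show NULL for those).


LEFT JOIN keeps every row from tickets (the left table); where agent_id has no match in agents, the agent columns become NULL. Walk through each ticket:
  - ticket 1 (Timeout error): agent_id=4 -> matches Chris
  - ticket 2 (Missing icon): agent_id=4 -> matches Chris
  - ticket 3 (Off by one): agent_id=2 -> matches Jack
  - ticket 4 (Slow page load): agent_id=2 -> matches Jack
  - ticket 5 (Wrong total): agent_id=4 -> matches Chris
  - ticket 6 (Stale cache): agent_id=1 -> matches Mia
  - ticket 7 (Race condition): agent_id=NULL, no match -> kept with NULL
All 7 rows appear; 1 has NULL agent.

SQL:
SELECT a.title, b.name AS agent
FROM tickets a
LEFT JOIN agents b ON a.agent_id = b.id

Result:
title          | agent
---------------+------
Timeout error  | Chris
Missing icon   | Chris
Off by one     | Jack 
Slow page load | Jack 
Wrong total    | Chris
Stale cache    | Mia  
Race condition | NULL 


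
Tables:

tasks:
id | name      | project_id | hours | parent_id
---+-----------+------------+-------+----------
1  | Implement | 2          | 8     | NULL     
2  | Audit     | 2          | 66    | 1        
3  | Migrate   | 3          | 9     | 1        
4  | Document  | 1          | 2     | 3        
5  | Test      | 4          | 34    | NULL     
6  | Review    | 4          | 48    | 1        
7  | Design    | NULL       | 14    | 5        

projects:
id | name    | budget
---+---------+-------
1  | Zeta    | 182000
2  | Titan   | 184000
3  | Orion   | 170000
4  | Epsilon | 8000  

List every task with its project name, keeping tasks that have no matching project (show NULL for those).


LEFT JOIN keeps every row from tasks (the left table); where project_id has no match in projects, the project columns become NULL. Walk through each task:
  - task 1 (Implement): project_id=2 -> matches Titan
  - task 2 (Audit): project_id=2 -> matches Titan
  - task 3 (Migrate): project_id=3 -> matches Orion
  - task 4 (Document): project_id=1 -> matches Zeta
  - task 5 (Test): project_id=4 -> matches Epsilon
  - task 6 (Review): project_id=4 -> matches Epsilon
  - task 7 (Design): project_id=NULL, no match -> kept with NULL
All 7 rows appear; 1 has NULL project.

SQL:
SELECT a.name, b.name AS project
FROM tasks a
LEFT JOIN projects b ON a.project_id = b.id

Result:
name      | project
----------+--------
Implement | Titan  
Audit     | Titan  
Migrate   | Orion  
Document  | Zeta   
Test      | Epsilon
Review    | Epsilon
Design    | NULL   


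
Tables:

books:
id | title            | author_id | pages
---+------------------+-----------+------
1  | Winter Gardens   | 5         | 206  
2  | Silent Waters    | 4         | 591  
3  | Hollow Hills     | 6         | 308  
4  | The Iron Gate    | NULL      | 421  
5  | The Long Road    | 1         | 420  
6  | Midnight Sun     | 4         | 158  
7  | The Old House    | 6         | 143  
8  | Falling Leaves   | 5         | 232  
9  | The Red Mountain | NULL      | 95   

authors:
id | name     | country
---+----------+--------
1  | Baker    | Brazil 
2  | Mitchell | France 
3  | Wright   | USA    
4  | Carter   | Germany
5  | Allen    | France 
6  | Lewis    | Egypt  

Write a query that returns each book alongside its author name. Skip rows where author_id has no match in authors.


INNER JOIN keeps only books rows whose author_id matches an id in authors. Walk through each book:
  - book 1 (Winter Gardens): author_id=5 -> matches Allen
  - book 2 (Silent Waters): author_id=4 -> matches Carter
  - book 3 (Hollow Hills): author_id=6 -> matches Lewis
  - book 4 (The Iron Gate): author_id=NULL, no match -> dropped
  - book 5 (The Long Road): author_id=1 -> matches Baker
  - book 6 (Midnight Sun): author_id=4 -> matches Carter
  - book 7 (The Old House): author_id=6 -> matches Lewis
  - book 8 (Falling Leaves): author_id=5 -> matches Allen
  - book 9 (The Red Mountain): author_id=NULL, no match -> dropped
So 2 of 9 rows are dropped.

SQL:
SELECT a.title, b.name AS author
FROM books a
INNER JOIN authors b ON a.author_id = b.id

Result:
title          | author
---------------+-------
Winter Gardens | Allen 
Silent Waters  | Carter
Hollow Hills   | Lewis 
The Long Road  | Baker 
Midnight Sun   | Carter
The Old House  | Lewis 
Falling Leaves | Allen 


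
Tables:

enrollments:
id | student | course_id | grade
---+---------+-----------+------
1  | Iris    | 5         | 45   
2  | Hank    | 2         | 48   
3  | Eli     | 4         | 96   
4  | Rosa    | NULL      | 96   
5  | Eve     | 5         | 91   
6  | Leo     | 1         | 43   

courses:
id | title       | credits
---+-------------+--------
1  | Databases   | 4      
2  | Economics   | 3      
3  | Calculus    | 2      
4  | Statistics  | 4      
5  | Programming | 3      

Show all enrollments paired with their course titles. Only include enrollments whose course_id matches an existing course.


INNER JOIN keeps only enrollments rows whose course_id matches an id in courses. Walk through each enrollment:
  - enrollment 1 (Iris): course_id=5 -> matches Programming
  - enrollment 2 (Hank): course_id=2 -> matches Economics
  - enrollment 3 (Eli): course_id=4 -> matches Statistics
  - enrollment 4 (Rosa): course_id=NULL, no match -> dropped
  - enrollment 5 (Eve): course_id=5 -> matches Programming
  - enrollment 6 (Leo): course_id=1 -> matches Databases
So 1 of 6 rows is dropped.

SQL:
SELECT a.student, b.title AS course
FROM enrollments a
INNER JOIN courses b ON a.course_id = b.id

Result:
student | course     
--------+------------
Iris    | Programming
Hank    | Economics  
Eli     | Statistics 
Eve     | Programming
Leo     | Databases  


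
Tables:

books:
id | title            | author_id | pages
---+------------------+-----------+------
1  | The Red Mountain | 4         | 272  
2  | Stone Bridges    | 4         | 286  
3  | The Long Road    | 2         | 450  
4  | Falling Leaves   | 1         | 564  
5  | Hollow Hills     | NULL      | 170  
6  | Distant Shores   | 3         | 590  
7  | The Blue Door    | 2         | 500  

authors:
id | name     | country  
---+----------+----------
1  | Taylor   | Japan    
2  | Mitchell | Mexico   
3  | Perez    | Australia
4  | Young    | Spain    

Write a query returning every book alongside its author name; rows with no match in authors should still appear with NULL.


LEFT JOIN keeps every row from books (the left table); where author_id has no match in authors, the author columns become NULL. Walk through each book:
  - book 1 (The Red Mountain): author_id=4 -> matches Young
  - book 2 (Stone Bridges): author_id=4 -> matches Young
  - book 3 (The Long Road): author_id=2 -> matches Mitchell
  - book 4 (Falling Leaves): author_id=1 -> matches Taylor
  - book 5 (Hollow Hills): author_id=NULL, no match -> kept with NULL
  - book 6 (Distant Shores): author_id=3 -> matches Perez
  - book 7 (The Blue Door): author_id=2 -> matches Mitchell
All 7 rows appear; 1 has NULL author.

SQL:
SELECT a.title, b.name AS author
FROM books a
LEFT JOIN authors b ON a.author_id = b.id

Result:
title            | author  
-----------------+---------
The Red Mountain | Young   
Stone Bridges    | Young   
The Long Road    | Mitchell
Falling Leaves   | Taylor  
Hollow Hills     | NULL    
Distant Shores   | Perez   
The Blue Door    | Mitchell


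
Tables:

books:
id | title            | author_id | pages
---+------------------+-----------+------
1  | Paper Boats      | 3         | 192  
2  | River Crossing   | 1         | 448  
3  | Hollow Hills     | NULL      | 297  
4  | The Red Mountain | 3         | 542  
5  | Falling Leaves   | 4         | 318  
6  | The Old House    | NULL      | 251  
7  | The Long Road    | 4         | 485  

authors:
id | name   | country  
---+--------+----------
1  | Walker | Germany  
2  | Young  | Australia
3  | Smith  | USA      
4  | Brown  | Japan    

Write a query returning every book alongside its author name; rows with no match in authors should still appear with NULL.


LEFT JOIN keeps every row from books (the left table); where author_id has no match in authors, the author columns become NULL. Walk through each book:
  - book 1 (Paper Boats): author_id=3 -> matches Smith
  - book 2 (River Crossing): author_id=1 -> matches Walker
  - book 3 (Hollow Hills): author_id=NULL, no match -> kept with NULL
  - book 4 (The Red Mountain): author_id=3 -> matches Smith
  - book 5 (Falling Leaves): author_id=4 -> matches Brown
  - book 6 (The Old House): author_id=NULL, no match -> kept with NULL
  - book 7 (The Long Road): author_id=4 -> matches Brown
All 7 rows appear; 2 have NULL author.

SQL:
SELECT a.title, b.name AS author
FROM books a
LEFT JOIN authors b ON a.author_id = b.id

Result:
title            | author
-----------------+-------
Paper Boats      | Smith 
River Crossing   | Walker
Hollow Hills     | NULL  
The Red Mountain | Smith 
Falling Leaves   | Brown 
The Old House    | NULL  
The Long Road    | Brown 


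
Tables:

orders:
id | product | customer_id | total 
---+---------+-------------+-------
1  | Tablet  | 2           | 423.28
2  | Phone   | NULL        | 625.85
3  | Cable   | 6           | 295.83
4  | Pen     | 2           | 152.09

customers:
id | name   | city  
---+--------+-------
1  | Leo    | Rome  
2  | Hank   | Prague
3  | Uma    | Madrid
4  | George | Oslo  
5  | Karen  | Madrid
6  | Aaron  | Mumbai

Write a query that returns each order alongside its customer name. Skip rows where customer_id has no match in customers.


INNER JOIN keeps only orders rows whose customer_id matches an id in customers. Walk through each order:
  - order 1 (Tablet): customer_id=2 -> matches Hank
  - order 2 (Phone): customer_id=NULL, no match -> dropped
  - order 3 (Cable): customer_id=6 -> matches Aaron
  - order 4 (Pen): customer_id=2 -> matches Hank
So 1 of 4 rows is dropped.

SQL:
SELECT a.product, b.name AS customer
FROM orders a
INNER JOIN customers b ON a.customer_id = b.id

Result:
product | customer
--------+---------
Tablet  | Hank    
Cable   | Aaron   
Pen     | Hank    


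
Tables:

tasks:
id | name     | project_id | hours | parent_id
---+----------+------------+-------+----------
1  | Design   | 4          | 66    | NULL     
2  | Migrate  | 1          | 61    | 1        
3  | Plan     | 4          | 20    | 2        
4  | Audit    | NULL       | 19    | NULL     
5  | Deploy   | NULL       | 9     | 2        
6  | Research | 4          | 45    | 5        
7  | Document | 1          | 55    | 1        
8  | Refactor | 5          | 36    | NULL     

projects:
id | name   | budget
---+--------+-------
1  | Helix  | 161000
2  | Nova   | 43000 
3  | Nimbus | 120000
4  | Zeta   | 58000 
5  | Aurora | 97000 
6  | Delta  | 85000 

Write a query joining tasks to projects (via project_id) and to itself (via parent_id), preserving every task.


Two LEFT JOINs from the same base table tasks: one to projects via project_id, one to tasks itself via parent_id. Both are LEFT so every task is preserved.
Match against projects:
  - task 1 (Design): project_id=4 -> matches Zeta
  - task 2 (Migrate): project_id=1 -> matches Helix
  - task 3 (Plan): project_id=4 -> matches Zeta
  - task 4 (Audit): project_id=NULL, no match -> kept with NULL
  - task 5 (Deploy): project_id=NULL, no match -> kept with NULL
  - task 6 (Research): project_id=4 -> matches Zeta
  - task 7 (Document): project_id=1 -> matches Helix
  - task 8 (Refactor): project_id=5 -> matches Aurora
Match against tasks (self):
  - task 1 (Design): parent_id=NULL -> NULL
  - task 2 (Migrate): parent_id=1 -> Design
  - task 3 (Plan): parent_id=2 -> Migrate
  - task 4 (Audit): parent_id=NULL -> NULL
  - task 5 (Deploy): parent_id=2 -> Migrate
  - task 6 (Research): parent_id=5 -> Deploy
  - task 7 (Document): parent_id=1 -> Design
  - task 8 (Refactor): parent_id=NULL -> NULL

SQL:
SELECT a.name, b.name AS project, c.name AS parent
FROM tasks a
LEFT JOIN projects b ON a.project_id = b.id
LEFT JOIN tasks c ON a.parent_id = c.id

Result:
name     | project | parent 
---------+---------+--------
Design   | Zeta    | NULL   
Migrate  | Helix   | Design 
Plan     | Zeta    | Migrate
Audit    | NULL    | NULL   
Deploy   | NULL    | Migrate
Research | Zeta    | Deploy 
Document | Helix   | Design 
Refactor | Aurora  | NULL   


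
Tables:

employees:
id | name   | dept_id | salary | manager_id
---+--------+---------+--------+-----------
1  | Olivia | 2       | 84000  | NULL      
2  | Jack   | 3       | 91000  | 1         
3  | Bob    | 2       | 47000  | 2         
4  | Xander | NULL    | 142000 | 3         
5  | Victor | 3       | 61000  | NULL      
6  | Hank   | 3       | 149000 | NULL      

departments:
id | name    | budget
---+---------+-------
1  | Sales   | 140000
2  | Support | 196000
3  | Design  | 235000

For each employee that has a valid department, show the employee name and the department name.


INNER JOIN keeps only employees rows whose dept_id matches an id in departments. Walk through each employee:
  - employee 1 (Olivia): dept_id=2 -> matches Support
  - employee 2 (Jack): dept_id=3 -> matches Design
  - employee 3 (Bob): dept_id=2 -> matches Support
  - employee 4 (Xander): dept_id=NULL, no match -> dropped
  - employee 5 (Victor): dept_id=3 -> matches Design
  - employee 6 (Hank): dept_id=3 -> matches Design
So 1 of 6 rows is dropped.

SQL:
SELECT a.name, b.name AS department
FROM employees a
INNER JOIN departments b ON a.dept_id = b.id

Result:
name   | department
-------+-----------
Olivia | Support   
Jack   | Design    
Bob    | Support   
Victor | Design    
Hank   | Design    


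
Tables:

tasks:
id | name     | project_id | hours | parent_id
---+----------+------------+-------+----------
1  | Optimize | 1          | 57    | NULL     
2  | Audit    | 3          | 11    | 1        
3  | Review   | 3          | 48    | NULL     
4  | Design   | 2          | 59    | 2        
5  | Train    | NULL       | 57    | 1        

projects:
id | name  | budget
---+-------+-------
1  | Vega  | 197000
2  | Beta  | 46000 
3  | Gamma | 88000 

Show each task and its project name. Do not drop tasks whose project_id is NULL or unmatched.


LEFT JOIN keeps every row from tasks (the left table); where project_id has no match in projects, the project columns become NULL. Walk through each task:
  - task 1 (Optimize): project_id=1 -> matches Vega
  - task 2 (Audit): project_id=3 -> matches Gamma
  - task 3 (Review): project_id=3 -> matches Gamma
  - task 4 (Design): project_id=2 -> matches Beta
  - task 5 (Train): project_id=NULL, no match -> kept with NULL
All 5 rows appear; 1 has NULL project.

SQL:
SELECT a.name, b.name AS project
FROM tasks a
LEFT JOIN projects b ON a.project_id = b.id

Result:
name     | project
---------+--------
Optimize | Vega   
Audit    | Gamma  
Review   | Gamma  
Design   | Beta   
Train    | NULL   


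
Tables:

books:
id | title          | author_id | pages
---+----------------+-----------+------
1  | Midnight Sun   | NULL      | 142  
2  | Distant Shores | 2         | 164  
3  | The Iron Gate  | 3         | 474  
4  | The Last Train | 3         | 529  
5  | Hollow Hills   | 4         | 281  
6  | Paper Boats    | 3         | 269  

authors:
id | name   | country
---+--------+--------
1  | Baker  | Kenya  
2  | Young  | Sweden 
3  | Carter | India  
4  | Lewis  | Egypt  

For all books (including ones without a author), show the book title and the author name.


LEFT JOIN keeps every row from books (the left table); where author_id has no match in authors, the author columns become NULL. Walk through each book:
  - book 1 (Midnight Sun): author_id=NULL, no match -> kept with NULL
  - book 2 (Distant Shores): author_id=2 -> matches Young
  - book 3 (The Iron Gate): author_id=3 -> matches Carter
  - book 4 (The Last Train): author_id=3 -> matches Carter
  - book 5 (Hollow Hills): author_id=4 -> matches Lewis
  - book 6 (Paper Boats): author_id=3 -> matches Carter
All 6 rows appear; 1 has NULL author.

SQL:
SELECT a.title, b.name AS author
FROM books a
LEFT JOIN authors b ON a.author_id = b.id

Result:
title          | author
---------------+-------
Midnight Sun   | NULL  
Distant Shores | Young 
The Iron Gate  | Carter
The Last Train | Carter
Hollow Hills   | Lewis 
Paper Boats    | Carter


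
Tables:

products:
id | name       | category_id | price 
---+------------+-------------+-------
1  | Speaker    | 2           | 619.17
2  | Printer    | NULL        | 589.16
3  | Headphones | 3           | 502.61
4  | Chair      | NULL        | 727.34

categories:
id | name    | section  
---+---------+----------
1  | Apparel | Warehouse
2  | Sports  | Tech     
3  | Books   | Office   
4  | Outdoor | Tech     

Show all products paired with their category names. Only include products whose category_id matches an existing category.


INNER JOIN keeps only products rows whose category_id matches an id in categories. Walk through each product:
  - product 1 (Speaker): category_id=2 -> matches Sports
  - product 2 (Printer): category_id=NULL, no match -> dropped
  - product 3 (Headphones): category_id=3 -> matches Books
  - product 4 (Chair): category_id=NULL, no match -> dropped
So 2 of 4 rows are dropped.

SQL:
SELECT a.name, b.name AS category
FROM products a
INNER JOIN categories b ON a.category_id = b.id

Result:
name       | category
-----------+---------
Speaker    | Sports  
Headphones | Books   


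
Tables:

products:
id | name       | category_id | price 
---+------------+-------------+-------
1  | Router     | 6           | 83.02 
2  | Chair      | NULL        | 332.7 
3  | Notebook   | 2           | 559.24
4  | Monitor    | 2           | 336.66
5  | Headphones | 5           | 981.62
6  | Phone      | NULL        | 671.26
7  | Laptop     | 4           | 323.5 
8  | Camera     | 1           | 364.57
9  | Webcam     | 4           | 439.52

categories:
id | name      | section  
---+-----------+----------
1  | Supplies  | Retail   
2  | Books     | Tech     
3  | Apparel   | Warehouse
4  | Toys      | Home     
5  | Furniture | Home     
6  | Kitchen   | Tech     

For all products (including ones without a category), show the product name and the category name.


LEFT JOIN keeps every row from products (the left table); where category_id has no match in categories, the category columns become NULL. Walk through each product:
  - product 1 (Router): category_id=6 -> matches Kitchen
  - product 2 (Chair): category_id=NULL, no match -> kept with NULL
  - product 3 (Notebook): category_id=2 -> matches Books
  - product 4 (Monitor): category_id=2 -> matches Books
  - product 5 (Headphones): category_id=5 -> matches Furniture
  - product 6 (Phone): category_id=NULL, no match -> kept with NULL
  - product 7 (Laptop): category_id=4 -> matches Toys
  - product 8 (Camera): category_id=1 -> matches Supplies
  - product 9 (Webcam): category_id=4 -> matches Toys
All 9 rows appear; 2 have NULL category.

SQL:
SELECT a.name, b.name AS category
FROM products a
LEFT JOIN categories b ON a.category_id = b.id

Result:
name       | category 
-----------+----------
Router     | Kitchen  
Chair      | NULL     
Notebook   | Books    
Monitor    | Books    
Headphones | Furniture
Phone      | NULL     
Laptop     | Toys     
Camera     | Supplies 
Webcam     | Toys     


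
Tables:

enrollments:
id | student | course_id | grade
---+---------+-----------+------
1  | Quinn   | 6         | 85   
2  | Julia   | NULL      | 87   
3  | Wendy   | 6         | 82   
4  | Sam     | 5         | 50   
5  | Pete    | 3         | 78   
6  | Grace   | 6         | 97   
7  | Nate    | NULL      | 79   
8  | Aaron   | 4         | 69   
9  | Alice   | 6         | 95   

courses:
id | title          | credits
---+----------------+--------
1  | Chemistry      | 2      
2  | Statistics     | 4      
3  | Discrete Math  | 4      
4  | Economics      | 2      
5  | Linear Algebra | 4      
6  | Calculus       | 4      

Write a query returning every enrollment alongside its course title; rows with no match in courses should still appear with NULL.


LEFT JOIN keeps every row from enrollments (the left table); where course_id has no match in courses, the course columns become NULL. Walk through each enrollment:
  - enrollment 1 (Quinn): course_id=6 -> matches Calculus
  - enrollment 2 (Julia): course_id=NULL, no match -> kept with NULL
  - enrollment 3 (Wendy): course_id=6 -> matches Calculus
  - enrollment 4 (Sam): course_id=5 -> matches Linear Algebra
  - enrollment 5 (Pete): course_id=3 -> matches Discrete Math
  - enrollment 6 (Grace): course_id=6 -> matches Calculus
  - enrollment 7 (Nate): course_id=NULL, no match -> kept with NULL
  - enrollment 8 (Aaron): course_id=4 -> matches Economics
  - enrollment 9 (Alice): course_id=6 -> matches Calculus
All 9 rows appear; 2 have NULL course.

SQL:
SELECT a.student, b.title AS course
FROM enrollments a
LEFT JOIN courses b ON a.course_id = b.id

Result:
student | course        
--------+---------------
Quinn   | Calculus      
Julia   | NULL          
Wendy   | Calculus      
Sam     | Linear Algebra
Pete    | Discrete Math 
Grace   | Calculus      
Nate    | NULL          
Aaron   | Economics     
Alice   | Calculus      


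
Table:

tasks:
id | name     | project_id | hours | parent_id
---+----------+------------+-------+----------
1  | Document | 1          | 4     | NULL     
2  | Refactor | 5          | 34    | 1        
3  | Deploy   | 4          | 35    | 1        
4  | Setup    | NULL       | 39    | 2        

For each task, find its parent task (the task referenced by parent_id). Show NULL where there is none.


This is a self-join: tasks is joined to a second copy of itself, matching each row's parent_id to another row's id. Use LEFT JOIN so rows with parent_id=NULL are kept.
  - task 1 (Document): parent_id=NULL -> NULL
  - task 2 (Refactor): parent_id=1 -> Document
  - task 3 (Deploy): parent_id=1 -> Document
  - task 4 (Setup): parent_id=2 -> Refactor

SQL:
SELECT a.name AS item, b.name AS parent
FROM tasks a
LEFT JOIN tasks b ON a.parent_id = b.id

Result:
item     | parent  
---------+---------
Document | NULL    
Refactor | Document
Deploy   | Document
Setup    | Refactor


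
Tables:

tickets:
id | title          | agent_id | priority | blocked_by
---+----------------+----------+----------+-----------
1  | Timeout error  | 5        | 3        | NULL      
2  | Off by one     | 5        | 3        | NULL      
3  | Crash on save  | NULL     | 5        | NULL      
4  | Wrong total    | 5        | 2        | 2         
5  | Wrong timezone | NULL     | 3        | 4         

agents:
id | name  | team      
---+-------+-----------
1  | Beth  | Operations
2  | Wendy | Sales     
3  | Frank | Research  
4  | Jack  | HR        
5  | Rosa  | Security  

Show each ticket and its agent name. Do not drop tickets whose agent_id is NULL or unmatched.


LEFT JOIN keeps every row from tickets (the left table); where agent_id has no match in agents, the agent columns become NULL. Walk through each ticket:
  - ticket 1 (Timeout error): agent_id=5 -> matches Rosa
  - ticket 2 (Off by one): agent_id=5 -> matches Rosa
  - ticket 3 (Crash on save): agent_id=NULL, no match -> kept with NULL
  - ticket 4 (Wrong total): agent_id=5 -> matches Rosa
  - ticket 5 (Wrong timezone): agent_id=NULL, no match -> kept with NULL
All 5 rows appear; 2 have NULL agent.

SQL:
SELECT a.title, b.name AS agent
FROM tickets a
LEFT JOIN agents b ON a.agent_id = b.id

Result:
title          | agent
---------------+------
Timeout error  | Rosa 
Off by one     | Rosa 
Crash on save  | NULL 
Wrong total    | Rosa 
Wrong timezone | NULL 
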